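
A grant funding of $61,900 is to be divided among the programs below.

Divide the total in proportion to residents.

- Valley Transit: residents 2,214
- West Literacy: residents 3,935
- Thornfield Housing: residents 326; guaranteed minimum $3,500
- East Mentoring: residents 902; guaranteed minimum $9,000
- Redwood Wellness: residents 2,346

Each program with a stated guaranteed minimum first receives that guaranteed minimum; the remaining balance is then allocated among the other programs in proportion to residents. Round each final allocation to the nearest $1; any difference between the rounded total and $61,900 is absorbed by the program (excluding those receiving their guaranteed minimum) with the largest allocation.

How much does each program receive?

Valley Transit: $12,875; West Literacy: $22,883; Thornfield Housing: $3,500; East Mentoring: $9,000; Redwood Wellness: $13,642

Fund the minimums — Thornfield Housing $3,500; East Mentoring $9,000. Balance $49,400.
Balance split over remaining residents 8,495: Valley Transit 12,874.82 → $12,875; West Literacy 22,882.75 → $22,883; Redwood Wellness 13,642.42 → $13,642.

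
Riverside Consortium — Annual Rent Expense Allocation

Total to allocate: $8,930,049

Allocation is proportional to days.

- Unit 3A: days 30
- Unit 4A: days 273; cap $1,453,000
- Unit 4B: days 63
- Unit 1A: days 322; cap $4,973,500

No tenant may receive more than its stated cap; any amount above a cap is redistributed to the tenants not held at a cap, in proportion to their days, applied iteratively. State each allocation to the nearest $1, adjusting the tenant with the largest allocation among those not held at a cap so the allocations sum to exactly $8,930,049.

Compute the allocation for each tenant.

Unit 3A: $807,596; Unit 4A: $1,453,000; Unit 4B: $1,695,953; Unit 1A: $4,973,500

Combined days = 688.
Pro-rata shares before constraints: Unit 3A 389,391.67; Unit 4A 3,543,464.21; Unit 4B 817,722.51; Unit 1A 4,179,470.61.
Cap binds for Unit 4A ($1,453,000); balance $7,477,049 reallocated over remaining days 415.
Cap binds for Unit 1A ($4,973,500); balance $2,503,549 reallocated over remaining days 93.
Remaining shares: Unit 3A 807,596.45 → $807,596; Unit 4B 1,695,952.55 → $1,695,953.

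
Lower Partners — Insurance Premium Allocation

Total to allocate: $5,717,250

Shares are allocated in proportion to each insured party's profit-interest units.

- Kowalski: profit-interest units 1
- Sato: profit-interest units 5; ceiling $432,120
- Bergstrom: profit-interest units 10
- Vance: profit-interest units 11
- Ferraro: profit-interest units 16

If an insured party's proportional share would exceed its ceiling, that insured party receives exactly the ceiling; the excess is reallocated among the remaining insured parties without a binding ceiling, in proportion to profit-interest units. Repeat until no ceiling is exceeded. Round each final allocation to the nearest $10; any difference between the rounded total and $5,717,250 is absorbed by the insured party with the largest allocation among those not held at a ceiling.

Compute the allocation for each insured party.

Combined profit-interest units = 43.
Unconstrained shares: Kowalski 132,959.30; Sato 664,796.51; Bergstrom 1,329,593.02; Vance 1,462,552.33; Ferraro 2,127,348.84.
Cap binds for Sato ($432,120); residual $5,285,130 reallocated over remaining profit-interest units 38.
Remaining shares: Kowalski 139,082.37 → $139,080; Bergstrom 1,390,823.68 → $1,390,820; Vance 1,529,906.05 → $1,529,910; Ferraro 2,225,317.89 → $2,225,320.

Kowalski: $139,080 · Sato: $432,120 · Bergstrom: $1,390,820 · Vance: $1,529,910 · Ferraro: $2,225,320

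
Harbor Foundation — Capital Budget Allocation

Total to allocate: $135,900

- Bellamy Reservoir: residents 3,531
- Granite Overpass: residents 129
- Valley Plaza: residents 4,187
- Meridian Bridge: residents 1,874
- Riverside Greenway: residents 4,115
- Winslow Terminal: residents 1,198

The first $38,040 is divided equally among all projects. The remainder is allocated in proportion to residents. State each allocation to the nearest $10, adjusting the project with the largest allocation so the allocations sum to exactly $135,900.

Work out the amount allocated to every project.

Bellamy Reservoir: $29,320 | Granite Overpass: $7,180 | Valley Plaza: $33,590 | Meridian Bridge: $18,540 | Riverside Greenway: $33,130 | Winslow Terminal: $14,140

First tranche $38,040 split equally: $6,340 each.
Remainder $97,860 by residents (total 15,034): Bellamy Reservoir 22,984.15 → $22,980; Granite Overpass 839.69 → $840; Valley Plaza 27,254.21 → $27,250; Meridian Bridge 12,198.33 → $12,200; Riverside Greenway 26,785.55 → $26,790; Winslow Terminal 7,798.08 → $7,800.
Totals: Bellamy Reservoir $6,340 + $22,980 = $29,320; Granite Overpass $6,340 + $840 = $7,180; Valley Plaza $6,340 + $27,250 = $33,590; Meridian Bridge $6,340 + $12,200 = $18,540; Riverside Greenway $6,340 + $26,790 = $33,130; Winslow Terminal $6,340 + $7,800 = $14,140.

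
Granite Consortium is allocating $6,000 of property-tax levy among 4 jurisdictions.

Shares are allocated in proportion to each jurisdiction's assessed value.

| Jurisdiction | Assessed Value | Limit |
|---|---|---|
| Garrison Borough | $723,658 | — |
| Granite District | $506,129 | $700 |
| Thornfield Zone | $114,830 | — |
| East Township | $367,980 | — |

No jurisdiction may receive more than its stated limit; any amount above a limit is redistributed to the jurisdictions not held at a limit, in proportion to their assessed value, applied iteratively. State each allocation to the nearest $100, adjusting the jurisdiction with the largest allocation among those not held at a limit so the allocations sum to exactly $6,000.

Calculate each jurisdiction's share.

Garrison Borough: $3,200 · Granite District: $700 · Thornfield Zone: $500 · East Township: $1,600

Sum of assessed value: 1,712,597.
Proportional shares (ignoring caps): Garrison Borough 2,535.30; Granite District 1,773.20; Thornfield Zone 402.30; East Township 1,289.20.
Held at cap: Granite District ($700); remaining pool $5,300 reallocated over remaining assessed value 1,206,468.
Redistributed shares: Garrison Borough 3,179.02 → $3,200; Thornfield Zone 504.45 → $500; East Township 1,616.53 → $1,600.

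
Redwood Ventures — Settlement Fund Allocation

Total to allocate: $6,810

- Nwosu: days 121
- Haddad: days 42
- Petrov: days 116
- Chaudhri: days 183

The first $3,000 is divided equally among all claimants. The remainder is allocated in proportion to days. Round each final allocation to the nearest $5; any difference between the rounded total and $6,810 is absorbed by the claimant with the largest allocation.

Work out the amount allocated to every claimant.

Nwosu: $1,750; Haddad: $1,095; Petrov: $1,705; Chaudhri: $2,260

First tranche $3,000 split equally: $750 each.
Remainder $3,810 by days (total 462): Nwosu 997.86 → $1,000; Haddad 346.36 → $345; Petrov 956.62 → $955; Chaudhri 1,509.16 → $1,510.
Totals: Nwosu $750 + $1,000 = $1,750; Haddad $750 + $345 = $1,095; Petrov $750 + $955 = $1,705; Chaudhri $750 + $1,510 = $2,260.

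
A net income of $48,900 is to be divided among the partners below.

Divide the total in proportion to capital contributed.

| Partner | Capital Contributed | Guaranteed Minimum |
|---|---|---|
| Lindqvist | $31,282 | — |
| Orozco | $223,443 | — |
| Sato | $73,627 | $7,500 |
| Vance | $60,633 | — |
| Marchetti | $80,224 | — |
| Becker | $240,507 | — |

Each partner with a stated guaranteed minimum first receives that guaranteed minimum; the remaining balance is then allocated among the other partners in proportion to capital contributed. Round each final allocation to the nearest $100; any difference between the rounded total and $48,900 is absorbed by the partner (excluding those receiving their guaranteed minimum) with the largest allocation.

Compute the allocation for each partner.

Guaranteed amounts: Sato $7,500. Remaining pool $41,400.
Remaining pool split over remaining capital contributed 636,089: Lindqvist 2,036.00 → $2,000; Orozco 14,542.84 → $14,500; Vance 3,946.31 → $3,900; Marchetti 5,221.40 → $5,200; Becker 15,653.45 → $15,700.
Rounding difference +$100 applied to Becker → $15,800.

Lindqvist: $2,000; Orozco: $14,500; Sato: $7,500; Vance: $3,900; Marchetti: $5,200; Becker: $15,800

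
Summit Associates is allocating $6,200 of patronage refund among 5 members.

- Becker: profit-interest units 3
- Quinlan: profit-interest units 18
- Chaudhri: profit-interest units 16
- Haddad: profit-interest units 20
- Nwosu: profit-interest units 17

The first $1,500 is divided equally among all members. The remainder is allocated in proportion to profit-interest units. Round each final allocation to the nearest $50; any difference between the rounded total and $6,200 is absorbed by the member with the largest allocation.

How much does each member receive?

Becker: $500 · Quinlan: $1,450 · Chaudhri: $1,300 · Haddad: $1,550 · Nwosu: $1,400

Equal tier: $1,500 ÷ 5 = $300 apiece.
Remainder $4,700 by profit-interest units (total 74): Becker 190.54 → $200; Quinlan 1,143.24 → $1,150; Chaudhri 1,016.22 → $1,000; Haddad 1,270.27 → $1,250; Nwosu 1,079.73 → $1,100.
Totals: Becker $300 + $200 = $500; Quinlan $300 + $1,150 = $1,450; Chaudhri $300 + $1,000 = $1,300; Haddad $300 + $1,250 = $1,550; Nwosu $300 + $1,100 = $1,400.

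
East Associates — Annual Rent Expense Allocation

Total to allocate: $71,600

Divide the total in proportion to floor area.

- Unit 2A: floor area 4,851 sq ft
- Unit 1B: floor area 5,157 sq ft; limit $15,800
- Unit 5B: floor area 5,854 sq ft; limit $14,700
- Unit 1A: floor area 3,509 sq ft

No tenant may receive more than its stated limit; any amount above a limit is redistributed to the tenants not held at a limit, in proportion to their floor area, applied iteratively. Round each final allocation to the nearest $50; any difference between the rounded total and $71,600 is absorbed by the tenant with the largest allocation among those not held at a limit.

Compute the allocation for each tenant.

Total floor area = 19,371.
Proportional shares (ignoring caps): Unit 2A 17,930.49; Unit 1B 19,061.55; Unit 5B 21,637.83; Unit 1A 12,970.13.
Capped: Unit 1B ($15,800), Unit 5B ($14,700); remaining pool $41,100 reallocated over remaining floor area 8,360.
Shares after redistribution: Unit 2A 23,848.82 → $23,850; Unit 1A 17,251.18 → $17,250.

Unit 2A: $23,850; Unit 1B: $15,800; Unit 5B: $14,700; Unit 1A: $17,250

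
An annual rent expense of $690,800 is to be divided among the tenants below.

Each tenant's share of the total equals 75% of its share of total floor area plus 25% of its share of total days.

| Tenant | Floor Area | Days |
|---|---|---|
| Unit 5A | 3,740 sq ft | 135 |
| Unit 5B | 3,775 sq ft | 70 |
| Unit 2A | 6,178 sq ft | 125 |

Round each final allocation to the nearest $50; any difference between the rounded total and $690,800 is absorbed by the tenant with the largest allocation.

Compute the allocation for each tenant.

Unit 5A: $212,150; Unit 5B: $179,450; Unit 2A: $299,200

Floor area total 13,693; days total 330.
Blended shares (75% floor area + 25% days): Unit 5A 0.3071; Unit 5B 0.2598; Unit 2A 0.4331.
Unrounded shares: Unit 5A 212,159.82; Unit 5B 179,467.45; Unit 2A 299,172.73.
After rounding ($50): Unit 5A $212,150; Unit 5B $179,450; Unit 2A $299,150. Sum = $690,750.
Difference $690,800 − $690,750 = +$50 applied to largest allocation (Unit 2A): Unit 2A becomes $299,200.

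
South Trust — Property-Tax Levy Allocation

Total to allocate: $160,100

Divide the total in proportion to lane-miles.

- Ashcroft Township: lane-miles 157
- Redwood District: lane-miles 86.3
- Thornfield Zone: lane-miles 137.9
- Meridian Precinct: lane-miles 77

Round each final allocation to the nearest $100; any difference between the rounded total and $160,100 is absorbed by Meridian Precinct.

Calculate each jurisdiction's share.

Total lane-miles = 458.2.
Pro-rata amounts: Ashcroft Township 157/458.2 × $160,100 = 54,857.49; Redwood District 86.3/458.2 × $160,100 = 30,154.15; Thornfield Zone 137.9/458.2 × $160,100 = 48,183.74; Meridian Precinct 77/458.2 × $160,100 = 26,904.63.
After rounding ($100): Ashcroft Township $54,900; Redwood District $30,200; Thornfield Zone $48,200; Meridian Precinct $26,900. Sum = $160,200.
Difference $160,100 − $160,200 = −$100 applied to Meridian Precinct: Meridian Precinct becomes $26,800.

Ashcroft Township: $54,900; Redwood District: $30,200; Thornfield Zone: $48,200; Meridian Precinct: $26,800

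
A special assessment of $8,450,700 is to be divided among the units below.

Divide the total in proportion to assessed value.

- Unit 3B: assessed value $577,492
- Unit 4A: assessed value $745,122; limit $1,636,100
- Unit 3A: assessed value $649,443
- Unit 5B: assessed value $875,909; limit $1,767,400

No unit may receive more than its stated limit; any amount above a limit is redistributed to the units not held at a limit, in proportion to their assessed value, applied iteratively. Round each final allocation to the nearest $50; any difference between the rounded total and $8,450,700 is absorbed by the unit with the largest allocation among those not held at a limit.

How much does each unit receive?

Unit 3B: $2,375,600 | Unit 4A: $1,636,100 | Unit 3A: $2,671,600 | Unit 5B: $1,767,400

Sum of assessed value: 2,847,966.
Pro-rata shares before constraints: Unit 3B 1,713,577.92; Unit 4A 2,210,982.32; Unit 3A 1,927,076.36; Unit 5B 2,599,063.40.
Held at cap: Unit 4A ($1,636,100), Unit 5B ($1,767,400); remaining pool $5,047,200 reallocated over remaining assessed value 1,226,935.
Shares after redistribution: Unit 3B 2,375,608.83 → $2,375,600; Unit 3A 2,671,591.17 → $2,671,600.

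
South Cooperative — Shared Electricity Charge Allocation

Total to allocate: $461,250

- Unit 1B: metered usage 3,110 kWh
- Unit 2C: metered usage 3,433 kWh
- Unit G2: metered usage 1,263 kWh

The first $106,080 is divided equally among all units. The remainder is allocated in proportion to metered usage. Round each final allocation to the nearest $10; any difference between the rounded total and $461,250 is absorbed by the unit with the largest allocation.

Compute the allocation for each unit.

Equal tier: $106,080 ÷ 3 = $35,360 apiece.
Remainder $355,170 by metered usage (total 7,806): Unit 1B 141,503.80 → $141,500; Unit 2C 156,200.18 → $156,200; Unit G2 57,466.01 → $57,470.
Totals: Unit 1B $35,360 + $141,500 = $176,860; Unit 2C $35,360 + $156,200 = $191,560; Unit G2 $35,360 + $57,470 = $92,830.

Unit 1B: $176,860; Unit 2C: $191,560; Unit G2: $92,830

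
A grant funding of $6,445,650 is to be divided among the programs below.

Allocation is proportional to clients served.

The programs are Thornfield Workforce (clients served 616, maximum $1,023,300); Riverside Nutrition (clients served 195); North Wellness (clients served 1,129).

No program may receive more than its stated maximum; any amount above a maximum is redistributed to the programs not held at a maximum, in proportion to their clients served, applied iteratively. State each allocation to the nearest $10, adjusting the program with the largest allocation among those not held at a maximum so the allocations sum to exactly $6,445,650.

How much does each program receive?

Clients served total: 1,940.
Proportional shares (ignoring caps): Thornfield Workforce 2,046,660.00; Riverside Nutrition 647,887.50; North Wellness 3,751,102.50.
Capped: Thornfield Workforce ($1,023,300); balance $5,422,350 reallocated over remaining clients served 1,324.
Remaining shares: Riverside Nutrition 798,608.95 → $798,610; North Wellness 4,623,741.05 → $4,623,740.

Thornfield Workforce: $1,023,300 | Riverside Nutrition: $798,610 | North Wellness: $4,623,740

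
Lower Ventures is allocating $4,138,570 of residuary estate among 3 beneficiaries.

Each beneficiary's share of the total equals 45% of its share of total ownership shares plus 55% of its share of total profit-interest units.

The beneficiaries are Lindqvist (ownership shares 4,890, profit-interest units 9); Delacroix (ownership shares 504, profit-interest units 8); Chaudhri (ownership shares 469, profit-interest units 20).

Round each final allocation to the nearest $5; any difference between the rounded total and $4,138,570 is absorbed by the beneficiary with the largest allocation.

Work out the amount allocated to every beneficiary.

Lindqvist: $2,106,960; Delacroix: $652,250; Chaudhri: $1,379,360

Totals — ownership shares 5,863, profit-interest units 37.
Blended shares (45% ownership shares + 55% profit-interest units): Lindqvist 0.5091; Delacroix 0.1576; Chaudhri 0.3333.
Raw shares: Lindqvist 2,106,960.83; Delacroix 652,247.68; Chaudhri 1,379,361.49.
At nearest $5: Lindqvist $2,106,960; Delacroix $652,250; Chaudhri $1,379,360. Sum = $4,138,570.
Rounded total matches; no reconciliation needed.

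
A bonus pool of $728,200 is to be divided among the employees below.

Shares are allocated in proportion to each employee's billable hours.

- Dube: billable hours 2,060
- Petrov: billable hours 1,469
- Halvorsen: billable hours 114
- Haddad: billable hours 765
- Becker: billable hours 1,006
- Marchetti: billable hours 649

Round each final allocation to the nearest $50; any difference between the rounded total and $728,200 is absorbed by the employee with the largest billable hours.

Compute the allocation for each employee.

Sum of billable hours: 6,063.
Proportional shares: Dube 2,060/6,063 × $728,200 = 247,417.45; Petrov 1,469/6,063 × $728,200 = 176,435.07; Halvorsen 114/6,063 × $728,200 = 13,692.03; Haddad 765/6,063 × $728,200 = 91,880.75; Becker 1,006/6,063 × $728,200 = 120,826.19; Marchetti 649/6,063 × $728,200 = 77,948.51.
Rounded to nearest $50: Dube $247,400; Petrov $176,450; Halvorsen $13,700; Haddad $91,900; Becker $120,850; Marchetti $77,950. Sum = $728,250.
Difference $728,200 − $728,250 = −$50 applied to largest billable hours (Dube): Dube becomes $247,350.

Dube: $247,350; Petrov: $176,450; Halvorsen: $13,700; Haddad: $91,900; Becker: $120,850; Marchetti: $77,950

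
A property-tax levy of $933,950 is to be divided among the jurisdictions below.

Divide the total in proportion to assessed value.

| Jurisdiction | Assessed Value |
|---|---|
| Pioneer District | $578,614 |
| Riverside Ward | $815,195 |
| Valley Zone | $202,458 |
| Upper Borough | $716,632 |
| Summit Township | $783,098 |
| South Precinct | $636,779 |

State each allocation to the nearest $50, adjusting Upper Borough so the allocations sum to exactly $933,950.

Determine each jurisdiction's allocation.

Pioneer District: $144,750; Riverside Ward: $203,950; Valley Zone: $50,650; Upper Borough: $179,350; Summit Township: $195,950; South Precinct: $159,300

Assessed value total: 3,732,776.
Unrounded shares: Pioneer District 578,614/3,732,776 × $933,950 = 144,770.69; Riverside Ward 815,195/3,732,776 × $933,950 = 203,963.85; Valley Zone 202,458/3,732,776 × $933,950 = 50,655.50; Upper Borough 716,632/3,732,776 × $933,950 = 179,303.14; Summit Township 783,098/3,732,776 × $933,950 = 195,933.10; South Precinct 636,779/3,732,776 × $933,950 = 159,323.72.
After rounding ($50): Pioneer District $144,750; Riverside Ward $203,950; Valley Zone $50,650; Upper Borough $179,300; Summit Township $195,950; South Precinct $159,300. Sum = $933,900.
Difference $933,950 − $933,900 = +$50 applied to Upper Borough: Upper Borough becomes $179,350.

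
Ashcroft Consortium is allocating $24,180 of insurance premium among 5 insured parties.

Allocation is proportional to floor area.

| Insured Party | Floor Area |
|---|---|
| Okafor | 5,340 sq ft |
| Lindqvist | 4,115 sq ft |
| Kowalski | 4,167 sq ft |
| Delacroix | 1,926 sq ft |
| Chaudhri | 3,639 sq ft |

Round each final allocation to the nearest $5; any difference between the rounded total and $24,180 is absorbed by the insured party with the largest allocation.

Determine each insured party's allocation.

Okafor: $6,735 | Lindqvist: $5,185 | Kowalski: $5,250 | Delacroix: $2,425 | Chaudhri: $4,585

Floor area total: 19,187.
Pro-rata amounts: Okafor 5,340/19,187 × $24,180 = 6,729.62; Lindqvist 4,115/19,187 × $24,180 = 5,185.84; Kowalski 4,167/19,187 × $24,180 = 5,251.37; Delacroix 1,926/19,187 × $24,180 = 2,427.20; Chaudhri 3,639/19,187 × $24,180 = 4,585.97.
At nearest $5: Okafor $6,730; Lindqvist $5,185; Kowalski $5,250; Delacroix $2,425; Chaudhri $4,585. Sum = $24,175.
Difference $24,180 − $24,175 = +$5 applied to largest allocation (Okafor): Okafor becomes $6,735.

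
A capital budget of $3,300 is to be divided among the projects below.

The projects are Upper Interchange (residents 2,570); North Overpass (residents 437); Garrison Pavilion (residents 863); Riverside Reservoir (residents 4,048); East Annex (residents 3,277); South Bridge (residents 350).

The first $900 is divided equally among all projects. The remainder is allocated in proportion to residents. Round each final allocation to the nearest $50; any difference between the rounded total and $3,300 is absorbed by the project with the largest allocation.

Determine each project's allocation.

$900 shared equally gives $150 per project.
Remainder $2,400 by residents (total 11,545): Upper Interchange 534.26 → $550; North Overpass 90.84 → $100; Garrison Pavilion 179.40 → $200; Riverside Reservoir 841.51 → $850; East Annex 681.23 → $700; South Bridge 72.76 → $50.
Rounding difference −$50 on remainder applied to Riverside Reservoir.
Totals: Upper Interchange $150 + $550 = $700; North Overpass $150 + $100 = $250; Garrison Pavilion $150 + $200 = $350; Riverside Reservoir $150 + $800 = $950; East Annex $150 + $700 = $850; South Bridge $150 + $50 = $200.

Upper Interchange: $700; North Overpass: $250; Garrison Pavilion: $350; Riverside Reservoir: $950; East Annex: $850; South Bridge: $200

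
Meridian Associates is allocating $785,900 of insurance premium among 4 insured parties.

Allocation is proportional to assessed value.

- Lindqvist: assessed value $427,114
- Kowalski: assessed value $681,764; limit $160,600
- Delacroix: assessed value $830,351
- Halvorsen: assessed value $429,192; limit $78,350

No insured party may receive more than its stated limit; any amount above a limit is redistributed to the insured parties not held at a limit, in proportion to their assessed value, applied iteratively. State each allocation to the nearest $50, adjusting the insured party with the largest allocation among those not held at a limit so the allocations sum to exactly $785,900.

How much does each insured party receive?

Sum of assessed value: 2,368,421.
Proportional shares (ignoring caps): Lindqvist 141,726.87; Kowalski 226,225.97; Delacroix 275,530.77; Halvorsen 142,416.40.
Held at cap: Kowalski ($160,600), Halvorsen ($78,350); residual $546,950 reallocated over remaining assessed value 1,257,465.
Shares after redistribution: Lindqvist 185,778.53 → $185,800; Delacroix 361,171.47 → $361,150.

Lindqvist: $185,800; Kowalski: $160,600; Delacroix: $361,150; Halvorsen: $78,350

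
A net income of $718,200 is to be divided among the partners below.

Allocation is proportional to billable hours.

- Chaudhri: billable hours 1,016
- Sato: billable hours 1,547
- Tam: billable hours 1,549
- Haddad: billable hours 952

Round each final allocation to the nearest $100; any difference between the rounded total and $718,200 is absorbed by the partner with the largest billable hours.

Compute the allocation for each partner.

Billable hours total: 1,016 + 1,547 + 1,549 + 952 = 5,064.
Pro-rata amounts: Chaudhri 144,093.84; Sato 219,402.73; Tam 219,686.37; Haddad 135,017.06.
Rounded to nearest $100: Chaudhri $144,100; Sato $219,400; Tam $219,700; Haddad $135,000. Sum = $718,200.
No rounding difference to absorb.

Chaudhri: $144,100 | Sato: $219,400 | Tam: $219,700 | Haddad: $135,000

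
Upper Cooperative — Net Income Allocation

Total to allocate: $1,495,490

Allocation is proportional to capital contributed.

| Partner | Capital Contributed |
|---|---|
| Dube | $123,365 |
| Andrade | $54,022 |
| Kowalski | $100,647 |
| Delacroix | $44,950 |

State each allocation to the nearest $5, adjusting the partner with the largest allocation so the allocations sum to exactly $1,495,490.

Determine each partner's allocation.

Dube: $571,205; Andrade: $250,135; Kowalski: $466,020; Delacroix: $208,130

Capital contributed total: 322,984.
Raw shares: Dube 123,365/322,984 × $1,495,490 = 571,208.25; Andrade 54,022/322,984 × $1,495,490 = 250,134.25; Kowalski 100,647/322,984 × $1,495,490 = 466,018.69; Delacroix 44,950/322,984 × $1,495,490 = 208,128.81.
Rounded to nearest $5: Dube $571,210; Andrade $250,135; Kowalski $466,020; Delacroix $208,130. Sum = $1,495,495.
Difference $1,495,490 − $1,495,495 = −$5 applied to largest allocation (Dube): Dube becomes $571,205.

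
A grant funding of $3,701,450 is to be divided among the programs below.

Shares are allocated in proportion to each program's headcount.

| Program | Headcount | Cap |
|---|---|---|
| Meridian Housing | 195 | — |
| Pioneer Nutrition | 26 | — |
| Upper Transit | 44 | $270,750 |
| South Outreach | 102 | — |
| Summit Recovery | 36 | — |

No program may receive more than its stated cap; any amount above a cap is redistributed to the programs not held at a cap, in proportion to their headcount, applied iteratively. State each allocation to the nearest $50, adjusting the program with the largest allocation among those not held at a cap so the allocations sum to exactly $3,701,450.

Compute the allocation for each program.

Meridian Housing: $1,863,450 · Pioneer Nutrition: $248,450 · Upper Transit: $270,750 · South Outreach: $974,750 · Summit Recovery: $344,050

Headcount total: 403.
Proportional shares (ignoring caps): Meridian Housing 1,791,024.19; Pioneer Nutrition 238,803.23; Upper Transit 404,128.54; South Outreach 936,843.42; Summit Recovery 330,650.62.
Held at cap: Upper Transit ($270,750); residual $3,430,700 reallocated over remaining headcount 359.
Redistributed shares: Meridian Housing 1,863,472.14 → $1,863,450; Pioneer Nutrition 248,462.95 → $248,450; South Outreach 974,739.28 → $974,750; Summit Recovery 344,025.63 → $344,050.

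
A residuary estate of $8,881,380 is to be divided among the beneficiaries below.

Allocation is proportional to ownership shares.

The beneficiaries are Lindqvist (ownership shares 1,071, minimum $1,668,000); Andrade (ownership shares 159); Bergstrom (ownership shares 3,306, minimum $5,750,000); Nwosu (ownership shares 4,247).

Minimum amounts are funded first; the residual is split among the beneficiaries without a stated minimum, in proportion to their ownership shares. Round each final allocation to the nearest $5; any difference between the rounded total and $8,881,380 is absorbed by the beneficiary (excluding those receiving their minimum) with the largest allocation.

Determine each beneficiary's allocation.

Guaranteed amounts: Lindqvist $1,668,000; Bergstrom $5,750,000. Balance $1,463,380.
Balance split over remaining ownership shares 4,406: Andrade 52,809.22 → $52,810; Nwosu 1,410,570.78 → $1,410,570.

Lindqvist: $1,668,000 | Andrade: $52,810 | Bergstrom: $5,750,000 | Nwosu: $1,410,570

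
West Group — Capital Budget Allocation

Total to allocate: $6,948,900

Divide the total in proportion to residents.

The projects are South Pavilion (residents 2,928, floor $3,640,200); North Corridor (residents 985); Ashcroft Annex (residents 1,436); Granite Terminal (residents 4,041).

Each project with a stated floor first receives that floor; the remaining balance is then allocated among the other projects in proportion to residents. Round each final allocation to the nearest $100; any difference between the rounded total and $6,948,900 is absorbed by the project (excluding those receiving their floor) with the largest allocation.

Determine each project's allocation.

Minimums first: South Pavilion $3,640,200. Balance $3,308,700.
Balance split over remaining residents 6,462: North Corridor 504,343.78 → $504,300; Ashcroft Annex 735,266.67 → $735,300; Granite Terminal 2,069,089.55 → $2,069,100.

South Pavilion: $3,640,200 · North Corridor: $504,300 · Ashcroft Annex: $735,300 · Granite Terminal: $2,069,100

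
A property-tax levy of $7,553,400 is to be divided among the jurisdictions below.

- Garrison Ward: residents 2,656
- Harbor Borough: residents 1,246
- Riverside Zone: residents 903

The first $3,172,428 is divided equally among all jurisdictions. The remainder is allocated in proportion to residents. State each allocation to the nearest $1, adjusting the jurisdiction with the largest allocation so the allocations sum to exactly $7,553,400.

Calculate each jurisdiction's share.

$3,172,428 shared equally gives $1,057,476 per jurisdiction.
Remainder $4,380,972 by residents (total 4,805): Garrison Ward 2,421,615.32 → $2,421,615; Harbor Borough 1,136,043.94 → $1,136,044; Riverside Zone 823,312.74 → $823,313.
Totals: Garrison Ward $1,057,476 + $2,421,615 = $3,479,091; Harbor Borough $1,057,476 + $1,136,044 = $2,193,520; Riverside Zone $1,057,476 + $823,313 = $1,880,789.

Garrison Ward: $3,479,091 · Harbor Borough: $2,193,520 · Riverside Zone: $1,880,789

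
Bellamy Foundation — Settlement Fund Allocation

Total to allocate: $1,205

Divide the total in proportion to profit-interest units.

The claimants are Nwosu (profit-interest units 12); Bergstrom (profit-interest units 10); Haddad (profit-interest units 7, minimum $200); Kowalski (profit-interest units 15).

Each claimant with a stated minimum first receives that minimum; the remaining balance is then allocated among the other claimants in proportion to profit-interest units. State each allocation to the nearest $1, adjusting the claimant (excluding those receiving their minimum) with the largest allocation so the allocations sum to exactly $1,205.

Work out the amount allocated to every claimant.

Guaranteed amounts: Haddad $200. Balance $1,005.
Balance split over remaining profit-interest units 37: Nwosu 325.95 → $326; Bergstrom 271.62 → $272; Kowalski 407.43 → $407.

Nwosu: $326 · Bergstrom: $272 · Haddad: $200 · Kowalski: $407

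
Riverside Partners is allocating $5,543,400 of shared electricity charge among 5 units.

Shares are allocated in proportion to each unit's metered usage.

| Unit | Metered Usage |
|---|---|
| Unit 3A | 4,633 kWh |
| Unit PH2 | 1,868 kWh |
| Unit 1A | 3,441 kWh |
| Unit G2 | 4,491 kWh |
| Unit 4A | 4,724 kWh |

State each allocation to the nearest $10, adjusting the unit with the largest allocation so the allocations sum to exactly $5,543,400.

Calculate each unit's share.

Unit 3A: $1,340,640; Unit PH2: $540,540; Unit 1A: $995,710; Unit G2: $1,299,550; Unit 4A: $1,366,960

Combined metered usage = 19,157.
Proportional shares: Unit 3A 4,633/19,157 × $5,543,400 = 1,340,636.44; Unit PH2 1,868/19,157 × $5,543,400 = 540,537.20; Unit 1A 3,441/19,157 × $5,543,400 = 995,711.20; Unit G2 4,491/19,157 × $5,543,400 = 1,299,546.35; Unit 4A 4,724/19,157 × $5,543,400 = 1,366,968.82.
After rounding ($10): Unit 3A $1,340,640; Unit PH2 $540,540; Unit 1A $995,710; Unit G2 $1,299,550; Unit 4A $1,366,970. Sum = $5,543,410.
Difference $5,543,400 − $5,543,410 = −$10 applied to largest allocation (Unit 4A): Unit 4A becomes $1,366,960.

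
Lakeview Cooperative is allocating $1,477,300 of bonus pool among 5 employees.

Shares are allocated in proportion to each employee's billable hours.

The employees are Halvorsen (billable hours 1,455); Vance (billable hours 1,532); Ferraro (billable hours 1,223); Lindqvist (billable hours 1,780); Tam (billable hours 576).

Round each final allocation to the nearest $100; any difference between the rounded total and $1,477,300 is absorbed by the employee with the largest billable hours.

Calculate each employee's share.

Sum of billable hours: 6,566.
Pro-rata amounts: Halvorsen 1,455/6,566 × $1,477,300 = 327,363.92; Vance 1,532/6,566 × $1,477,300 = 344,688.33; Ferraro 1,223/6,566 × $1,477,300 = 275,165.69; Lindqvist 1,780/6,566 × $1,477,300 = 400,486.45; Tam 576/6,566 × $1,477,300 = 129,595.61.
At nearest $100: Halvorsen $327,400; Vance $344,700; Ferraro $275,200; Lindqvist $400,500; Tam $129,600. Sum = $1,477,400.
Difference $1,477,300 − $1,477,400 = −$100 applied to largest billable hours (Lindqvist): Lindqvist becomes $400,400.

Halvorsen: $327,400 | Vance: $344,700 | Ferraro: $275,200 | Lindqvist: $400,400 | Tam: $129,600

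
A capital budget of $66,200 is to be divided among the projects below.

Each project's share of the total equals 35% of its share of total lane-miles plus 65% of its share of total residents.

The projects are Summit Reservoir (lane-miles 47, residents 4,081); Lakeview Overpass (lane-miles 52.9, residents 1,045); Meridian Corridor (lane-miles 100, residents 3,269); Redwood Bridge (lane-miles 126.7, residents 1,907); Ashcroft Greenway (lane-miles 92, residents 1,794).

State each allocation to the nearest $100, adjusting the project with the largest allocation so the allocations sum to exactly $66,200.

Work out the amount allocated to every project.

Totals — lane-miles 418.6, residents 12,096.
Composite weights (35% lane-miles + 65% residents): Summit Reservoir 0.2586; Lakeview Overpass 0.1004; Meridian Corridor 0.2593; Redwood Bridge 0.2084; Ashcroft Greenway 0.1733.
Raw shares: Summit Reservoir 17,119.15; Lakeview Overpass 6,645.53; Meridian Corridor 17,164.17; Redwood Bridge 13,796.91; Ashcroft Greenway 11,474.24.
After rounding ($100): Summit Reservoir $17,100; Lakeview Overpass $6,600; Meridian Corridor $17,200; Redwood Bridge $13,800; Ashcroft Greenway $11,500. Sum = $66,200.
No rounding difference to absorb.

Summit Reservoir: $17,100 | Lakeview Overpass: $6,600 | Meridian Corridor: $17,200 | Redwood Bridge: $13,800 | Ashcroft Greenway: $11,500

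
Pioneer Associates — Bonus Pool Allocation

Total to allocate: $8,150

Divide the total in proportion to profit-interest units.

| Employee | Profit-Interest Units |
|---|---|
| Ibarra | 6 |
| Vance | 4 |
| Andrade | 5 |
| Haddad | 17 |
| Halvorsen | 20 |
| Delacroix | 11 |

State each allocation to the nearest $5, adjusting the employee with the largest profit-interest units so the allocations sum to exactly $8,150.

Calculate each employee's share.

Ibarra: $775 | Vance: $515 | Andrade: $645 | Haddad: $2,200 | Halvorsen: $2,590 | Delacroix: $1,425

Sum of profit-interest units: 6 + 4 + 5 + 17 + 20 + 11 = 63.
Raw shares: Ibarra 776.19; Vance 517.46; Andrade 646.83; Haddad 2,199.21; Halvorsen 2,587.30; Delacroix 1,423.02.
At nearest $5: Ibarra $775; Vance $515; Andrade $645; Haddad $2,200; Halvorsen $2,585; Delacroix $1,425. Sum = $8,145.
Difference $8,150 − $8,145 = +$5 applied to largest profit-interest units (Halvorsen): Halvorsen becomes $2,590.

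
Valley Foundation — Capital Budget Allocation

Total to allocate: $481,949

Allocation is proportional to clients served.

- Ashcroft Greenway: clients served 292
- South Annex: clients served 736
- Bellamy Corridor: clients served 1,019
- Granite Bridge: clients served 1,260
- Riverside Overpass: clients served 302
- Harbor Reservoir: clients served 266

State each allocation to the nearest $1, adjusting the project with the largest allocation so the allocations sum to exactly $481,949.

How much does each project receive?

Ashcroft Greenway: $36,317 | South Annex: $91,539 | Bellamy Corridor: $126,737 | Granite Bridge: $156,712 | Riverside Overpass: $37,561 | Harbor Reservoir: $33,083

Combined clients served = 3,875.
Proportional shares: Ashcroft Greenway 292/3,875 × $481,949 = 36,317.19; South Annex 736/3,875 × $481,949 = 91,539.22; Bellamy Corridor 1,019/3,875 × $481,949 = 126,737.04; Granite Bridge 1,260/3,875 × $481,949 = 156,711.16; Riverside Overpass 302/3,875 × $481,949 = 37,560.93; Harbor Reservoir 266/3,875 × $481,949 = 33,083.47.
At nearest $1: Ashcroft Greenway $36,317; South Annex $91,539; Bellamy Corridor $126,737; Granite Bridge $156,711; Riverside Overpass $37,561; Harbor Reservoir $33,083. Sum = $481,948.
Difference $481,949 − $481,948 = +$1 applied to largest allocation (Granite Bridge): Granite Bridge becomes $156,712.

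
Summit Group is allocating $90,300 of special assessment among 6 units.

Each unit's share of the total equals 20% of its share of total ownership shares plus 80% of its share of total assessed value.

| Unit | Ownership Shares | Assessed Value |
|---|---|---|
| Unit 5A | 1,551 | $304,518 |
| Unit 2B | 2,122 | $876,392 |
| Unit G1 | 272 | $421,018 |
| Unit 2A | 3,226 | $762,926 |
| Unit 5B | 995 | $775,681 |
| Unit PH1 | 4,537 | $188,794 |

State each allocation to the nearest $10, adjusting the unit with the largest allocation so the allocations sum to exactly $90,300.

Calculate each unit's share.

Totals — ownership shares 12,703, assessed value 3,329,329.
Combined weights (20% ownership shares + 80% assessed value): Unit 5A 0.0976; Unit 2B 0.2440; Unit G1 0.1054; Unit 2A 0.2341; Unit 5B 0.2021; Unit PH1 0.1168.
Raw shares: Unit 5A 8,812.53; Unit 2B 22,032.88; Unit G1 9,521.98; Unit 2A 21,140.46; Unit 5B 18,245.38; Unit PH1 10,546.77.
After rounding ($10): Unit 5A $8,810; Unit 2B $22,030; Unit G1 $9,520; Unit 2A $21,140; Unit 5B $18,250; Unit PH1 $10,550. Sum = $90,300.
No rounding difference to absorb.

Unit 5A: $8,810 · Unit 2B: $22,030 · Unit G1: $9,520 · Unit 2A: $21,140 · Unit 5B: $18,250 · Unit PH1: $10,550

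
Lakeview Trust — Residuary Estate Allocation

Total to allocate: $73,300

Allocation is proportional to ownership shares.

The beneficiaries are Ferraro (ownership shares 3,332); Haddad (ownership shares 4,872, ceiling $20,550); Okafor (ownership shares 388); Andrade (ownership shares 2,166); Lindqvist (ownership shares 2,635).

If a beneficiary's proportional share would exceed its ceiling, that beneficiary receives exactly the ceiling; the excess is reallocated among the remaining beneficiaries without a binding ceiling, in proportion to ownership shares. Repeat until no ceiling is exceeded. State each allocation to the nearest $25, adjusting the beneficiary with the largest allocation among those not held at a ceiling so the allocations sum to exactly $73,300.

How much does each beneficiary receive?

Ownership shares total: 13,393.
Proportional shares (ignoring caps): Ferraro 18,236.06; Haddad 26,664.50; Okafor 2,123.53; Andrade 11,854.54; Lindqvist 14,421.38.
Held at cap: Haddad ($20,550); balance $52,750 reallocated over remaining ownership shares 8,521.
Remaining shares: Ferraro 20,627.04 → $20,625; Okafor 2,401.95 → $2,400; Andrade 13,408.81 → $13,400; Lindqvist 16,312.20 → $16,300.
Rounding difference +$25 applied to Ferraro → $20,650.

Ferraro: $20,650; Haddad: $20,550; Okafor: $2,400; Andrade: $13,400; Lindqvist: $16,300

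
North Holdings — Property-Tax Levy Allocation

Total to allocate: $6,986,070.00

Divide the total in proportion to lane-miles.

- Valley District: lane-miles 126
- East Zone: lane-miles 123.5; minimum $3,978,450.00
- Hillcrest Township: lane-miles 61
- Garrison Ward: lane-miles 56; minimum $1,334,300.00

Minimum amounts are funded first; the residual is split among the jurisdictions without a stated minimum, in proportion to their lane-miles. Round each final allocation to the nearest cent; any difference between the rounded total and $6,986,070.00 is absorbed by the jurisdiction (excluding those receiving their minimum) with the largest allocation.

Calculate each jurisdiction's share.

Valley District: $1,127,477.65; East Zone: $3,978,450.00; Hillcrest Township: $545,842.35; Garrison Ward: $1,334,300.00

Minimums first: East Zone $3,978,450.00; Garrison Ward $1,334,300.00. Residual $1,673,320.00.
Residual split over remaining lane-miles 187: Valley District 1,127,477.6471 → $1,127,477.65; Hillcrest Township 545,842.3529 → $545,842.35.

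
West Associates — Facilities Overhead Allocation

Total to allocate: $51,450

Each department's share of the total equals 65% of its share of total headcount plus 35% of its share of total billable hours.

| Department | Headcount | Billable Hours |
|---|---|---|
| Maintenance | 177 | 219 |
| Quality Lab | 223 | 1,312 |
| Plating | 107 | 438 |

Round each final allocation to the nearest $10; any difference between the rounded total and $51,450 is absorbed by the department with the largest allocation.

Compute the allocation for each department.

Totals — headcount 507, billable hours 1,969.
Blended shares (65% headcount + 35% billable hours): Maintenance 0.2659; Quality Lab 0.5191; Plating 0.2150.
Raw shares: Maintenance 13,678.06; Quality Lab 26,708.33; Plating 11,063.62.
At nearest $10: Maintenance $13,680; Quality Lab $26,710; Plating $11,060. Sum = $51,450.
Sum already equals the total — no adjustment.

Maintenance: $13,680; Quality Lab: $26,710; Plating: $11,060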